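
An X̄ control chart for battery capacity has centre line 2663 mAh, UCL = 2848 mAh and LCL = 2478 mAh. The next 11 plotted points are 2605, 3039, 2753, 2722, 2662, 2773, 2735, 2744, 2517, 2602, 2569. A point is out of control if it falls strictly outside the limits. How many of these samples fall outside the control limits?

Compare each point to [2478, 2848]: sample 2 = 3039 > UCL.

1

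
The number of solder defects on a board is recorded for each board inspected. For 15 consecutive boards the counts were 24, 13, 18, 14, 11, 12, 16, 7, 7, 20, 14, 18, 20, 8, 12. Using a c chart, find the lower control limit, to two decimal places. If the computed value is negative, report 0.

2.94

c̄ = (24 + 13 + 18 + 14 + 11 + 12 + 16 + 7 + 7 + 20 + 14 + 18 + 20 + 8 + 12) / 15 = 214 / 15 = 14.2667
LCL = c̄ − 3√c̄ = 14.2667 − 3 × 3.7771 = 2.9353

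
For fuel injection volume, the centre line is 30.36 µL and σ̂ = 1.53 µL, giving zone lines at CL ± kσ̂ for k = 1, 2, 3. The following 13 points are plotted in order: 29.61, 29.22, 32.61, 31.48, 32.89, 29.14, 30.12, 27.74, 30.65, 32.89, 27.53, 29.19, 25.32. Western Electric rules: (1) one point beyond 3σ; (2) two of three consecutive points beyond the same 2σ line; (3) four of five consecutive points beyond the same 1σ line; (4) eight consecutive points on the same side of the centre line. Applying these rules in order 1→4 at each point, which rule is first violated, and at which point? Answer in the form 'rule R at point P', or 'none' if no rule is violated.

Zone of each point (C = within 1σ̂, B = 1σ̂–2σ̂, A = 2σ̂–3σ̂, * = beyond 3σ̂; sign = side of CL): 1:-C, 2:-C, 3:+B, 4:+C, 5:+B, 6:-C, 7:-C, 8:-B, 9:+C, 10:+B, 11:-B, 12:-C, 13:-*
Rule 1 (one point beyond the 3σ limits) is satisfied at point 13.

rule 1 at point 13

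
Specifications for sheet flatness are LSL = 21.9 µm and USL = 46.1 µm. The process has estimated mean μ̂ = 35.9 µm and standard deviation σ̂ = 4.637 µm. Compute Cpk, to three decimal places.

Cpu = (USL − μ̂) / (3σ̂) = (46.1 − 35.9) / (3 × 4.637) = 0.7332; Cpl = (μ̂ − LSL) / (3σ̂) = (35.9 − 21.9) / (3 × 4.637) = 1.0064; Cpk = min(Cpu, Cpl) = 0.7332

0.733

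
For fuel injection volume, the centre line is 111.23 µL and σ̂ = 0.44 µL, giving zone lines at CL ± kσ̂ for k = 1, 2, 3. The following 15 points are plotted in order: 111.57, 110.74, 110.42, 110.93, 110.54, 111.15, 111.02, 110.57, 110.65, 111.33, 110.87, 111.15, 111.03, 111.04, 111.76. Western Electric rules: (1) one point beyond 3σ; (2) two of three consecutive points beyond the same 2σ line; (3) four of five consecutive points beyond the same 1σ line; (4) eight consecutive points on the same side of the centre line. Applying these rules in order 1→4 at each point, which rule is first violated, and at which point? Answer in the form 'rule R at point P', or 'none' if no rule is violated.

Zone of each point (C = within 1σ̂, B = 1σ̂–2σ̂, A = 2σ̂–3σ̂, * = beyond 3σ̂; sign = side of CL): 1:+C, 2:-B, 3:-B, 4:-C, 5:-B, 6:-C, 7:-C, 8:-B, 9:-B, 10:+C, 11:-C, 12:-C, 13:-C, 14:-C, 15:+B
Rule 4 (eight consecutive points on the same side of the centre line) is satisfied at point 9.

rule 4 at point 9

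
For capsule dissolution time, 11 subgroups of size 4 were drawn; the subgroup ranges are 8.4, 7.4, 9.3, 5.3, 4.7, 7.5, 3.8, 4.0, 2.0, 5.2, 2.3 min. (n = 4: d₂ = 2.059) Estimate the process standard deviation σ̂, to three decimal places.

2.645

R̄ = (8.4 + 7.4 + 9.3 + 5.3 + 4.7 + 7.5 + 3.8 + 4.0 + 2.0 + 5.2 + 2.3) / 11 = 5.4455
σ̂ = R̄ / d₂ = 5.4455 / 2.059 = 2.6447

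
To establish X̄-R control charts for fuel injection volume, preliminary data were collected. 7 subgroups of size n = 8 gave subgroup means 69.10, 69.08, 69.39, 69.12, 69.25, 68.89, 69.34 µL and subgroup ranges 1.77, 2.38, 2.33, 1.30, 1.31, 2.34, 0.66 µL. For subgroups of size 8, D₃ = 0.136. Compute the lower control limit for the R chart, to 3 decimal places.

R̄ = (1.77 + 2.38 + 2.33 + 1.30 + 1.31 + 2.34 + 0.66) / 7 = 12.0900 / 7 = 1.7271
LCL_R = D₃·R̄ = 0.136 × 1.7271 = 0.2349

0.235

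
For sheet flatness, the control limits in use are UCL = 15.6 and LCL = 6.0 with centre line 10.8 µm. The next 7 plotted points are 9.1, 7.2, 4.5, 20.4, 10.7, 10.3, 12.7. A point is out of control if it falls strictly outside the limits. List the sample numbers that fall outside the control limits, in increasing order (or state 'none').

Compare each point to [6.0, 15.6]: sample 3 = 4.5 < LCL; sample 4 = 20.4 > UCL.

3, 4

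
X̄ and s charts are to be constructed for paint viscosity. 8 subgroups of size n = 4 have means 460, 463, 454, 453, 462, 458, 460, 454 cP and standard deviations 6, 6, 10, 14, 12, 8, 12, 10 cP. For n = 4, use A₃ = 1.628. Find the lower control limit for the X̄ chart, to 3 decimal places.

X̄̄ = (460 + 463 + 454 + 453 + 462 + 458 + 460 + 454) / 8 = 458.0000
s̄ = (6 + 6 + 10 + 14 + 12 + 8 + 12 + 10) / 8 = 9.7500
LCL = X̄̄ − A₃·s̄ = 458.0000 − 1.628 × 9.7500 = 442.1270

442.127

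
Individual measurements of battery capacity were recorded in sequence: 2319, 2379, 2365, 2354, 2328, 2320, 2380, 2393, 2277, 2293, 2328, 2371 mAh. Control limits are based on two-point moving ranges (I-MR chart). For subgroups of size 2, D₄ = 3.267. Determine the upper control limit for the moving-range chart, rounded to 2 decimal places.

Moving ranges: 60, 14, 11, 26, 8, 60, 13, 116, 16, 35, 43; M̄R̄ = 402.0000 / 11 = 36.5455
UCL_MR = D₄·M̄R̄ = 3.267 × 36.5455 = 119.3940

119.39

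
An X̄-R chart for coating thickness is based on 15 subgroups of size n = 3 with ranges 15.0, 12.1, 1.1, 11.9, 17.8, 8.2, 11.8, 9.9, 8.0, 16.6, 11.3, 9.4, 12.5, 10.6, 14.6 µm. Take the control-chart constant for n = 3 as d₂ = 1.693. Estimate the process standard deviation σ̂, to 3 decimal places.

R̄ = (15.0 + 12.1 + 1.1 + 11.9 + 17.8 + 8.2 + 11.8 + 9.9 + 8.0 + 16.6 + 11.3 + 9.4 + 12.5 + 10.6 + 14.6) / 15 = 11.3867
σ̂ = R̄ / d₂ = 11.3867 / 1.693 = 6.7257

6.726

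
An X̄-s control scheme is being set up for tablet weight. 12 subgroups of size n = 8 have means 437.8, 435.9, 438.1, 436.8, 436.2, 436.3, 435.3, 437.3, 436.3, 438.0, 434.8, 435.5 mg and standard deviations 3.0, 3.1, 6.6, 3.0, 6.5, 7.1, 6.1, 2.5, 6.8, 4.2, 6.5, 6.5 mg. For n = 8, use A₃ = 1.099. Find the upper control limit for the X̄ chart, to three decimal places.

442.194

X̄̄ = (437.8 + 435.9 + 438.1 + 436.8 + 436.2 + 436.3 + 435.3 + 437.3 + 436.3 + 438.0 + 434.8 + 435.5) / 12 = 436.5250
s̄ = (3.0 + 3.1 + 6.6 + 3.0 + 6.5 + 7.1 + 6.1 + 2.5 + 6.8 + 4.2 + 6.5 + 6.5) / 12 = 5.1583
UCL = X̄̄ + A₃·s̄ = 436.5250 + 1.099 × 5.1583 = 442.1940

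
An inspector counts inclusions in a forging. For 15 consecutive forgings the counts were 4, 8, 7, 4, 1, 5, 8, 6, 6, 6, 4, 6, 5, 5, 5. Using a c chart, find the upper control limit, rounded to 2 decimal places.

c̄ = (4 + 8 + 7 + 4 + 1 + 5 + 8 + 6 + 6 + 6 + 4 + 6 + 5 + 5 + 5) / 15 = 80 / 15 = 5.3333
UCL = c̄ + 3√c̄ = 5.3333 + 3 × √5.3333 = 5.3333 + 3 × 2.3094 = 12.2615

12.26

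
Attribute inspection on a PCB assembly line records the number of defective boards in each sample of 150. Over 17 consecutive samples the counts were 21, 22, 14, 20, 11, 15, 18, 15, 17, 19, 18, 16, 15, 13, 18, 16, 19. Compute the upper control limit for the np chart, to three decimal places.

p̄ = Σdᵢ / (k·n) = 287 / (17 × 150) = 0.11255
UCL = np̄ + 3·√(np̄(1−p̄)) = 16.8824 + 3 × √(16.8824×0.88745) = 16.8824 + 3 × 3.8707 = 28.4944

28.494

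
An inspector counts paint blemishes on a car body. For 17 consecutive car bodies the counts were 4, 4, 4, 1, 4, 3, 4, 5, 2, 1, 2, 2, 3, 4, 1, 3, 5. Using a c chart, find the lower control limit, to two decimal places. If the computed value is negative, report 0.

c̄ = (4 + 4 + 4 + 1 + 4 + 3 + 4 + 5 + 2 + 1 + 2 + 2 + 3 + 4 + 1 + 3 + 5) / 17 = 52 / 17 = 3.0588
LCL = c̄ − 3√c̄ = 3.0588 − 3 × 1.7489 = -2.1880 → 0 (cannot be negative)

0.00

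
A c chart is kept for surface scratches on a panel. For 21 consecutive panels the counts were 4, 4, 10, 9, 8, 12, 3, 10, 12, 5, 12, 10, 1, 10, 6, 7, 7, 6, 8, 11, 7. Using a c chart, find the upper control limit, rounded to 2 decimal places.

c̄ = (4 + 4 + 10 + 9 + 8 + 12 + 3 + 10 + 12 + 5 + 12 + 10 + 1 + 10 + 6 + 7 + 7 + 6 + 8 + 11 + 7) / 21 = 162 / 21 = 7.7143
UCL = c̄ + 3√c̄ = 7.7143 + 3 × √7.7143 = 7.7143 + 3 × 2.7775 = 16.0467

16.05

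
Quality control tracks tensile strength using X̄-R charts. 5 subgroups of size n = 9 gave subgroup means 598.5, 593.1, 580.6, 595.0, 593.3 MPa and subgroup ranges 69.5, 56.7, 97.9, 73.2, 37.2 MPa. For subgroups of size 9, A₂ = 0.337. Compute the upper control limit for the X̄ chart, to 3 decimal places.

X̄̄ = (598.5 + 593.1 + 580.6 + 595.0 + 593.3) / 5 = 2960.5000 / 5 = 592.1000
R̄ = (69.5 + 56.7 + 97.9 + 73.2 + 37.2) / 5 = 334.5000 / 5 = 66.9000
UCL = X̄̄ + A₂·R̄ = 592.1000 + 0.337 × 66.9000 = 614.6453

614.645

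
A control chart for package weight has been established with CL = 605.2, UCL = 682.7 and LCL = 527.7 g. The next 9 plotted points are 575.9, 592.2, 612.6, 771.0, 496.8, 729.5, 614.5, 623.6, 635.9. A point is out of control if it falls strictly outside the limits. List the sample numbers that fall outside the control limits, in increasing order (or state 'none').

Compare each point to [527.7, 682.7]: sample 4 = 771.0 > UCL; sample 5 = 496.8 < LCL; sample 6 = 729.5 > UCL.

4, 5, 6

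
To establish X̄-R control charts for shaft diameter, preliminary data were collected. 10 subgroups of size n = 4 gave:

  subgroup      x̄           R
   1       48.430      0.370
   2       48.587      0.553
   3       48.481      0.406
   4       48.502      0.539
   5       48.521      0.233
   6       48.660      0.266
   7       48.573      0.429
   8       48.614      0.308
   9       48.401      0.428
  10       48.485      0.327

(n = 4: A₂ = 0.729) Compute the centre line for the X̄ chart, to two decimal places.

X̄̄ = (48.430 + 48.587 + 48.481 + 48.502 + 48.521 + 48.660 + 48.573 + 48.614 + 48.401 + 48.485) / 10 = 485.2540 / 10 = 48.5254
CL = X̄̄ = 48.5254

48.53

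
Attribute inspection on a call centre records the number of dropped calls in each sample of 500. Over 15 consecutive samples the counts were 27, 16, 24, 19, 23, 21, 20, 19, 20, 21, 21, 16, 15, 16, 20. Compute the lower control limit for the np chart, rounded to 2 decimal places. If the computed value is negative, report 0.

6.76

p̄ = Σdᵢ / (k·n) = 298 / (15 × 500) = 0.03973
LCL = np̄ − 3·√(np̄(1−p̄)) = 19.8667 − 3 × 4.3678 = 6.7634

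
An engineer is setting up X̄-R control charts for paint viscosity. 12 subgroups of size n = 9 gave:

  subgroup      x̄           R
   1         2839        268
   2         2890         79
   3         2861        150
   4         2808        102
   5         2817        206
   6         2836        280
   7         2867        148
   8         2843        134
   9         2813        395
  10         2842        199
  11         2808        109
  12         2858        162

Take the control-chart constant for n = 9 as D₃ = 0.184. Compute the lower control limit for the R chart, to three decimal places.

34.224

R̄ = (268 + 79 + 150 + 102 + 206 + 280 + 148 + 134 + 395 + 199 + 109 + 162) / 12 = 2232.0000 / 12 = 186.0000
LCL_R = D₃·R̄ = 0.184 × 186.0000 = 34.2240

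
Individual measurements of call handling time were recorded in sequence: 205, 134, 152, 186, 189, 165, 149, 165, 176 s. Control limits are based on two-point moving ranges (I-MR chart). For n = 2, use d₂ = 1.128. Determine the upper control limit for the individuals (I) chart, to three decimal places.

X̄ = (205 + 134 + 152 + 186 + 189 + 165 + 149 + 165 + 176) / 9 = 169.0000
Moving ranges: 71, 18, 34, 3, 24, 16, 16, 11; M̄R̄ = 193.0000 / 8 = 24.1250
UCL = X̄ + 3·M̄R̄/d₂ = 169.0000 + 3 × 24.1250 / 1.128 = 233.1622

233.162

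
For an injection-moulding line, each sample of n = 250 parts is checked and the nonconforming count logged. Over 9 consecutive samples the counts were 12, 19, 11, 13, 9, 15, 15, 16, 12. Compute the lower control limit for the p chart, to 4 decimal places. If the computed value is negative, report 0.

p̄ = Σdᵢ / (k·n) = 122 / (9 × 250) = 0.05422
LCL = p̄ − 3·√(p̄(1−p̄)/n) = 0.05422 − 3 × 0.01432 = 0.01126

0.0113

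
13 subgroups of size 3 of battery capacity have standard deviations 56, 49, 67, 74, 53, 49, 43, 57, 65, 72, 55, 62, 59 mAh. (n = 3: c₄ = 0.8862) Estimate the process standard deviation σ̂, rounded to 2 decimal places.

66.06

s̄ = (56 + 49 + 67 + 74 + 53 + 49 + 43 + 57 + 65 + 72 + 55 + 62 + 59) / 13 = 58.5385
σ̂ = s̄ / c₄ = 58.5385 / 0.8862 = 66.0556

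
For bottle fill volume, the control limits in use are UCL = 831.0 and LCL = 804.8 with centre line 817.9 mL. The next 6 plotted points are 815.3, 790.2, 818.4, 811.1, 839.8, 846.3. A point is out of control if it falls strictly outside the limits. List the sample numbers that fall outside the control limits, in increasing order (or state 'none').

2, 5, 6

Compare each point to [804.8, 831.0]: sample 2 = 790.2 < LCL; sample 5 = 839.8 > UCL; sample 6 = 846.3 > UCL.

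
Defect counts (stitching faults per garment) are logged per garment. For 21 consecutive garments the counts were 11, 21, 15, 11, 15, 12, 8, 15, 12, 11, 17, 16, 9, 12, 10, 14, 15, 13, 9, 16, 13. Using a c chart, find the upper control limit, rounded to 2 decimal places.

c̄ = (11 + 21 + 15 + 11 + 15 + 12 + 8 + 15 + 12 + 11 + 17 + 16 + 9 + 12 + 10 + 14 + 15 + 13 + 9 + 16 + 13) / 21 = 275 / 21 = 13.0952
UCL = c̄ + 3√c̄ = 13.0952 + 3 × √13.0952 = 13.0952 + 3 × 3.6187 = 23.9514

23.95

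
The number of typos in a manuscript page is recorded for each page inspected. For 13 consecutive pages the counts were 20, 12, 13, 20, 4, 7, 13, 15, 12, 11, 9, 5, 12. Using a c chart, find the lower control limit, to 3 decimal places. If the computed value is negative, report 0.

c̄ = (20 + 12 + 13 + 20 + 4 + 7 + 13 + 15 + 12 + 11 + 9 + 5 + 12) / 13 = 153 / 13 = 11.7692
LCL = c̄ − 3√c̄ = 11.7692 − 3 × 3.4306 = 1.4773

1.477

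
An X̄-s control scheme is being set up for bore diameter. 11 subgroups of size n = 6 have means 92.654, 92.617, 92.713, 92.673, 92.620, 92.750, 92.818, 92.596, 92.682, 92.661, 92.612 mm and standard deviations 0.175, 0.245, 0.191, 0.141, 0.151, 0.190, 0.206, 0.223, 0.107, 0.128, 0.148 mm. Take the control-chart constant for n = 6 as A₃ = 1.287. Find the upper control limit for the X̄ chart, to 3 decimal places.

X̄̄ = (92.654 + 92.617 + 92.713 + 92.673 + 92.620 + 92.750 + 92.818 + 92.596 + 92.682 + 92.661 + 92.612) / 11 = 92.6724
s̄ = (0.175 + 0.245 + 0.191 + 0.141 + 0.151 + 0.190 + 0.206 + 0.223 + 0.107 + 0.128 + 0.148) / 11 = 0.1732
UCL = X̄̄ + A₃·s̄ = 92.6724 + 1.287 × 0.1732 = 92.8952

92.895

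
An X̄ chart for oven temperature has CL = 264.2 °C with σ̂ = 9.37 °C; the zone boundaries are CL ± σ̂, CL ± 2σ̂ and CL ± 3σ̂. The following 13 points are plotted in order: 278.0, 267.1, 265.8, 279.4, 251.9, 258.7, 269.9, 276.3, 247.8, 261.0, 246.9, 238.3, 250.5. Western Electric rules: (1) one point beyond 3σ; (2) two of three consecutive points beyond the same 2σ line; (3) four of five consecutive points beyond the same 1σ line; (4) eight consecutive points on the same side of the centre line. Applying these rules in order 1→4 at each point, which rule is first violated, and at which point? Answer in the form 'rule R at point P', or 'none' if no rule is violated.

Zone of each point (C = within 1σ̂, B = 1σ̂–2σ̂, A = 2σ̂–3σ̂, * = beyond 3σ̂; sign = side of CL): 1:+B, 2:+C, 3:+C, 4:+B, 5:-B, 6:-C, 7:+C, 8:+B, 9:-B, 10:-C, 11:-B, 12:-A, 13:-B
Rule 3 (four of five consecutive points beyond the same 1σ limit) is satisfied at point 13.

rule 3 at point 13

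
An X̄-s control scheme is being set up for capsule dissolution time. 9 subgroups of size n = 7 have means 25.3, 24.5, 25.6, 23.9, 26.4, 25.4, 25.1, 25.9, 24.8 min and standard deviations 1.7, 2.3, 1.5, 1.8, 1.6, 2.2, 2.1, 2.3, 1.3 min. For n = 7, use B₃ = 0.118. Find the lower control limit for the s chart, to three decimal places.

0.220

s̄ = (1.7 + 2.3 + 1.5 + 1.8 + 1.6 + 2.2 + 2.1 + 2.3 + 1.3) / 9 = 1.8667
LCL_s = B₃·s̄ = 0.118 × 1.8667 = 0.2203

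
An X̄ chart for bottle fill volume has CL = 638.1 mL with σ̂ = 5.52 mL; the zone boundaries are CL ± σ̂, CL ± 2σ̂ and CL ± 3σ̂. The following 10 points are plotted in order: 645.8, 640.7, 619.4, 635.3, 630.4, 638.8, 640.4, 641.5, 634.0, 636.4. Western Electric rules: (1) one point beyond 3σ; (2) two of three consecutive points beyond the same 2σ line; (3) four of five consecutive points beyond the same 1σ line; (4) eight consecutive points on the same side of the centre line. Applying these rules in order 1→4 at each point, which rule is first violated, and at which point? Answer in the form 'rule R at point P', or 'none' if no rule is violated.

Zone of each point (C = within 1σ̂, B = 1σ̂–2σ̂, A = 2σ̂–3σ̂, * = beyond 3σ̂; sign = side of CL): 1:+B, 2:+C, 3:-*, 4:-C, 5:-B, 6:+C, 7:+C, 8:+C, 9:-C, 10:-C
Rule 1 (one point beyond the 3σ limits) is satisfied at point 3.

rule 1 at point 3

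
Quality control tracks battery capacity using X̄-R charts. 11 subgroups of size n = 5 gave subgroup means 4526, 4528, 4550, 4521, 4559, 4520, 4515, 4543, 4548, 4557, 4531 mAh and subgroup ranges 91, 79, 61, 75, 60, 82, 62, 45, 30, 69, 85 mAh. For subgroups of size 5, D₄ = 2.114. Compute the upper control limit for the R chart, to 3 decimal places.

142.022

R̄ = (91 + 79 + 61 + 75 + 60 + 82 + 62 + 45 + 30 + 69 + 85) / 11 = 739.0000 / 11 = 67.1818
UCL_R = D₄·R̄ = 2.114 × 67.1818 = 142.0224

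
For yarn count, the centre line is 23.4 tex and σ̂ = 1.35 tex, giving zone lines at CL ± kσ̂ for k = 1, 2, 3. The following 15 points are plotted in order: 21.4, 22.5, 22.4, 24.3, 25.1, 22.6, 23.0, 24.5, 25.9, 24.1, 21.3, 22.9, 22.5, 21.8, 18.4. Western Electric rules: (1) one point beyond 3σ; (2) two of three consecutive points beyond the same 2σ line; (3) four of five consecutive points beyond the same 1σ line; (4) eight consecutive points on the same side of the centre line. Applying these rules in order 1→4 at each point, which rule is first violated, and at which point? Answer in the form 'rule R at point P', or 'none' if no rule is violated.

rule 1 at point 15

Zone of each point (C = within 1σ̂, B = 1σ̂–2σ̂, A = 2σ̂–3σ̂, * = beyond 3σ̂; sign = side of CL): 1:-B, 2:-C, 3:-C, 4:+C, 5:+B, 6:-C, 7:-C, 8:+C, 9:+B, 10:+C, 11:-B, 12:-C, 13:-C, 14:-B, 15:-*
Rule 1 (one point beyond the 3σ limits) is satisfied at point 15.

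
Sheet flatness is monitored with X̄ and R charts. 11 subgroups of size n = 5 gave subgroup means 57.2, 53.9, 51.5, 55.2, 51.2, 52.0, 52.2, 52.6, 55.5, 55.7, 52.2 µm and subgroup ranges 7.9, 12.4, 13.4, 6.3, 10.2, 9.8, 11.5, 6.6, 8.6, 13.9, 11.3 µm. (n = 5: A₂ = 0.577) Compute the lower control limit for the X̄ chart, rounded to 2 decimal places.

X̄̄ = (57.2 + 53.9 + 51.5 + 55.2 + 51.2 + 52.0 + 52.2 + 52.6 + 55.5 + 55.7 + 52.2) / 11 = 589.2000 / 11 = 53.5636
R̄ = (7.9 + 12.4 + 13.4 + 6.3 + 10.2 + 9.8 + 11.5 + 6.6 + 8.6 + 13.9 + 11.3) / 11 = 111.9000 / 11 = 10.1727
LCL = X̄̄ − A₂·R̄ = 53.5636 − 0.577 × 10.1727 = 47.6940

47.69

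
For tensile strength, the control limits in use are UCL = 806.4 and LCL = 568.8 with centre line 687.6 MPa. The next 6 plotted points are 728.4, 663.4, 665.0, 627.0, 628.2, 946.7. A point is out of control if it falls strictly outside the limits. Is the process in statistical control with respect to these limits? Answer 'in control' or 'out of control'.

Compare each point to [568.8, 806.4]: sample 6 = 946.7 > UCL.

out of control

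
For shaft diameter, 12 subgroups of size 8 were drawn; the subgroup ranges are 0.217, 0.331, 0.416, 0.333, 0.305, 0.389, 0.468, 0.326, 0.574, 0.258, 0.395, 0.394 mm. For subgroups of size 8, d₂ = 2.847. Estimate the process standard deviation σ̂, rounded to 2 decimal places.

0.13

R̄ = (0.217 + 0.331 + 0.416 + 0.333 + 0.305 + 0.389 + 0.468 + 0.326 + 0.574 + 0.258 + 0.395 + 0.394) / 12 = 0.3672
σ̂ = R̄ / d₂ = 0.3672 / 2.847 = 0.1290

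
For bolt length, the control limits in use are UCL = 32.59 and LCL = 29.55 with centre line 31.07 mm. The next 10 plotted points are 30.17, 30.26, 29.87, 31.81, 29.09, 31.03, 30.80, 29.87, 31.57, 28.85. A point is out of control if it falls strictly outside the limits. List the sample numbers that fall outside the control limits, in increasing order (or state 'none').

5, 10

Compare each point to [29.55, 32.59]: sample 5 = 29.09 < LCL; sample 10 = 28.85 < LCL.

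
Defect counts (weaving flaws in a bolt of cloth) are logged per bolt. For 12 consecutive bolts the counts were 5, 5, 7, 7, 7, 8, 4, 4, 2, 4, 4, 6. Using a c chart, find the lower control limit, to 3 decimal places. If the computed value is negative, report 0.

c̄ = (5 + 5 + 7 + 7 + 7 + 8 + 4 + 4 + 2 + 4 + 4 + 6) / 12 = 63 / 12 = 5.2500
LCL = c̄ − 3√c̄ = 5.2500 − 3 × 2.2913 = -1.6239 → 0 (cannot be negative)

0.000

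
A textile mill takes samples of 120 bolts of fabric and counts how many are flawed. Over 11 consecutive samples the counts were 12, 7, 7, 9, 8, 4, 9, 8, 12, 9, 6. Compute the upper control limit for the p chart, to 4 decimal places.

0.1383

p̄ = Σdᵢ / (k·n) = 91 / (11 × 120) = 0.06894
UCL = p̄ + 3·√(p̄(1−p̄)/n) = 0.06894 + 3 × √(0.06894×0.93106/120) = 0.06894 + 3 × 0.02313 = 0.13832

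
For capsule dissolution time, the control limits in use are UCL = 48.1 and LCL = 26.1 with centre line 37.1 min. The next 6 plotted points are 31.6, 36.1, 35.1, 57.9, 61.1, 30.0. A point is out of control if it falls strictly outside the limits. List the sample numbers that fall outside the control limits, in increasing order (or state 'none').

Compare each point to [26.1, 48.1]: sample 4 = 57.9 > UCL; sample 5 = 61.1 > UCL.

4, 5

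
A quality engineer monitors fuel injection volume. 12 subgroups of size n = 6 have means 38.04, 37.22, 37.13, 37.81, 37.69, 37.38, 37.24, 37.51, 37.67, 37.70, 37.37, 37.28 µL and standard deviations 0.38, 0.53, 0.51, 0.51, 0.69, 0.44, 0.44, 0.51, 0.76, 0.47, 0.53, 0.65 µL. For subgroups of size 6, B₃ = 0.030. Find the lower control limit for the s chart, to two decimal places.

s̄ = (0.38 + 0.53 + 0.51 + 0.51 + 0.69 + 0.44 + 0.44 + 0.51 + 0.76 + 0.47 + 0.53 + 0.65) / 12 = 0.5350
LCL_s = B₃·s̄ = 0.030 × 0.5350 = 0.0161

0.02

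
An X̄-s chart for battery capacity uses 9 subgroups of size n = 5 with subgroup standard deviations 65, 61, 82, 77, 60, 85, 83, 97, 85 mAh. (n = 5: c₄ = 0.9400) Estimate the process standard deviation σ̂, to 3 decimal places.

82.151

s̄ = (65 + 61 + 82 + 77 + 60 + 85 + 83 + 97 + 85) / 9 = 77.2222
σ̂ = s̄ / c₄ = 77.2222 / 0.9400 = 82.1513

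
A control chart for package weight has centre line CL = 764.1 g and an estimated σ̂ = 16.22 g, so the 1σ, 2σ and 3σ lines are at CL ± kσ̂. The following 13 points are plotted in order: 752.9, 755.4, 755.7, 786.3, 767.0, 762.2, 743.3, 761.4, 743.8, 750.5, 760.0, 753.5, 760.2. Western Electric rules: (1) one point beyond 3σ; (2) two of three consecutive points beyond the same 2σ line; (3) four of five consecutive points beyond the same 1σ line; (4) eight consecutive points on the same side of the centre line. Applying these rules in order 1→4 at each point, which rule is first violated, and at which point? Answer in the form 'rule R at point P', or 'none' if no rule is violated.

Zone of each point (C = within 1σ̂, B = 1σ̂–2σ̂, A = 2σ̂–3σ̂, * = beyond 3σ̂; sign = side of CL): 1:-C, 2:-C, 3:-C, 4:+B, 5:+C, 6:-C, 7:-B, 8:-C, 9:-B, 10:-C, 11:-C, 12:-C, 13:-C
Rule 4 (eight consecutive points on the same side of the centre line) is satisfied at point 13.

rule 4 at point 13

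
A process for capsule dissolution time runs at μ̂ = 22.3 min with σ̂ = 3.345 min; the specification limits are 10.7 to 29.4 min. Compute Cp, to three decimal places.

Cp = (USL − LSL) / (6σ̂) = (29.4 − 10.7) / (6 × 3.345) = 18.7000 / 20.0700 = 0.9317

0.932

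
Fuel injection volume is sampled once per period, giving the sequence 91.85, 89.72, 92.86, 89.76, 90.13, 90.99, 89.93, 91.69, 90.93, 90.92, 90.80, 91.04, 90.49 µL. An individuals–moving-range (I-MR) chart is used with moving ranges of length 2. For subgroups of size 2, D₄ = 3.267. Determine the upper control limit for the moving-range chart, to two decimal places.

Moving ranges: 2.13, 3.14, 3.10, 0.37, 0.86, 1.06, 1.76, 0.76, 0.01, 0.12, 0.24, 0.55; M̄R̄ = 14.1000 / 12 = 1.1750
UCL_MR = D₄·M̄R̄ = 3.267 × 1.1750 = 3.8387

3.84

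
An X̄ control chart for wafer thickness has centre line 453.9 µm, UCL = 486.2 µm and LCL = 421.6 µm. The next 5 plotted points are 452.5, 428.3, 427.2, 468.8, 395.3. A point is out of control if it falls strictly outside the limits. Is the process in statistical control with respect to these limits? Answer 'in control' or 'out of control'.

out of control

Compare each point to [421.6, 486.2]: sample 5 = 395.3 < LCL.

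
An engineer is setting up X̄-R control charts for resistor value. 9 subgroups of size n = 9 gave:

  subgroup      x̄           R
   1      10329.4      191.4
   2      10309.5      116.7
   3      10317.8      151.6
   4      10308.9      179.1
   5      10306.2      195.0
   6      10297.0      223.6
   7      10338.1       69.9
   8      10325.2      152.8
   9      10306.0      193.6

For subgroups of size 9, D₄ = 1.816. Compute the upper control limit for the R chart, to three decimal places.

297.360

R̄ = (191.4 + 116.7 + 151.6 + 179.1 + 195.0 + 223.6 + 69.9 + 152.8 + 193.6) / 9 = 1473.7000 / 9 = 163.7444
UCL_R = D₄·R̄ = 1.816 × 163.7444 = 297.3599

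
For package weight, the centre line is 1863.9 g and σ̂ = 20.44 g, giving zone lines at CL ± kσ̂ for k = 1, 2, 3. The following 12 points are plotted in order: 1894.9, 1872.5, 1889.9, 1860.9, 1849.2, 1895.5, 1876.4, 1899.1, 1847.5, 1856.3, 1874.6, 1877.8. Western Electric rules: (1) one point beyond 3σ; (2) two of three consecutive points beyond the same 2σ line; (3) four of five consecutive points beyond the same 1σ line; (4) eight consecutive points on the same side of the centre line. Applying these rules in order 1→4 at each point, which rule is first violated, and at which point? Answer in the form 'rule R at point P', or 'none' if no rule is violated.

none

Zone of each point (C = within 1σ̂, B = 1σ̂–2σ̂, A = 2σ̂–3σ̂, * = beyond 3σ̂; sign = side of CL): 1:+B, 2:+C, 3:+B, 4:-C, 5:-C, 6:+B, 7:+C, 8:+B, 9:-C, 10:-C, 11:+C, 12:+C
No rule fires across all 12 points.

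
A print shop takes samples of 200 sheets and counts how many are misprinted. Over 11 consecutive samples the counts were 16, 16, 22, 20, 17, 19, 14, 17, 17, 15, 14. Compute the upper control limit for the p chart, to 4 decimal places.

p̄ = Σdᵢ / (k·n) = 187 / (11 × 200) = 0.08500
UCL = p̄ + 3·√(p̄(1−p̄)/n) = 0.08500 + 3 × √(0.08500×0.91500/200) = 0.08500 + 3 × 0.01972 = 0.14416

0.1442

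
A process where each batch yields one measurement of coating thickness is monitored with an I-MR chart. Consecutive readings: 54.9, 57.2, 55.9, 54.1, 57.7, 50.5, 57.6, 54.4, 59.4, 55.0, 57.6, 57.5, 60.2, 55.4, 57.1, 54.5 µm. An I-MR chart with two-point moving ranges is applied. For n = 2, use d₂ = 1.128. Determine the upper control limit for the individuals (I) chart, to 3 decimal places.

X̄ = (54.9 + 57.2 + 55.9 + 54.1 + 57.7 + 50.5 + 57.6 + 54.4 + 59.4 + 55.0 + 57.6 + 57.5 + 60.2 + 55.4 + 57.1 + 54.5) / 16 = 56.1875
Moving ranges: 2.3, 1.3, 1.8, 3.6, 7.2, 7.1, 3.2, 5.0, 4.4, 2.6, 0.1, 2.7, 4.8, 1.7, 2.6; M̄R̄ = 50.4000 / 15 = 3.3600
UCL = X̄ + 3·M̄R̄/d₂ = 56.1875 + 3 × 3.3600 / 1.128 = 65.1237

65.124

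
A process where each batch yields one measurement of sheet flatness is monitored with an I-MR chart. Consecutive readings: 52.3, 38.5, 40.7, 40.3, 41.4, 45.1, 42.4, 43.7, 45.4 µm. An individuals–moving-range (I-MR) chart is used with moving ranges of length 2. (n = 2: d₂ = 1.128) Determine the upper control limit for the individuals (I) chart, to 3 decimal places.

X̄ = (52.3 + 38.5 + 40.7 + 40.3 + 41.4 + 45.1 + 42.4 + 43.7 + 45.4) / 9 = 43.3111
Moving ranges: 13.8, 2.2, 0.4, 1.1, 3.7, 2.7, 1.3, 1.7; M̄R̄ = 26.9000 / 8 = 3.3625
UCL = X̄ + 3·M̄R̄/d₂ = 43.3111 + 3 × 3.3625 / 1.128 = 52.2539

52.254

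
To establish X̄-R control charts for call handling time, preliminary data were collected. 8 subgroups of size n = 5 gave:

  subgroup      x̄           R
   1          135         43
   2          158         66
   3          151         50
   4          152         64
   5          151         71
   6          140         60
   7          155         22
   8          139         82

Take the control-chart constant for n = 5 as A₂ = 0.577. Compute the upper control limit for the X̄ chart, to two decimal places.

X̄̄ = (135 + 158 + 151 + 152 + 151 + 140 + 155 + 139) / 8 = 1181.0000 / 8 = 147.6250
R̄ = (43 + 66 + 50 + 64 + 71 + 60 + 22 + 82) / 8 = 458.0000 / 8 = 57.2500
UCL = X̄̄ + A₂·R̄ = 147.6250 + 0.577 × 57.2500 = 180.6583

180.66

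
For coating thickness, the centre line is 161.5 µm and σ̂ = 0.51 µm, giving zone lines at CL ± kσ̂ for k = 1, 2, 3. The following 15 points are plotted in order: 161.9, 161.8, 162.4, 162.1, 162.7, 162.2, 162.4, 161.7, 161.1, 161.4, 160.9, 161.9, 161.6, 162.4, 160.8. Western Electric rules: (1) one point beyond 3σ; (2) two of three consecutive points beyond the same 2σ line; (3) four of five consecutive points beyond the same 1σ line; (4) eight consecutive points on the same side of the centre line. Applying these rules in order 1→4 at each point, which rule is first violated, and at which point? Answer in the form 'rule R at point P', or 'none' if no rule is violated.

rule 3 at point 6

Zone of each point (C = within 1σ̂, B = 1σ̂–2σ̂, A = 2σ̂–3σ̂, * = beyond 3σ̂; sign = side of CL): 1:+C, 2:+C, 3:+B, 4:+B, 5:+A, 6:+B, 7:+B, 8:+C, 9:-C, 10:-C, 11:-B, 12:+C, 13:+C, 14:+B, 15:-B
Rule 3 (four of five consecutive points beyond the same 1σ limit) is satisfied at point 6.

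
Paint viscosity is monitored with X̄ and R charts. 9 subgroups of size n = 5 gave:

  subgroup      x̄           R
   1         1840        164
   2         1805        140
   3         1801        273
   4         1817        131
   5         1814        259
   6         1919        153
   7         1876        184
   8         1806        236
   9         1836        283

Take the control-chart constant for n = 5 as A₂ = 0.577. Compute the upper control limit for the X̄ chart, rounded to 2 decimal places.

X̄̄ = (1840 + 1805 + 1801 + 1817 + 1814 + 1919 + 1876 + 1806 + 1836) / 9 = 16514.0000 / 9 = 1834.8889
R̄ = (164 + 140 + 273 + 131 + 259 + 153 + 184 + 236 + 283) / 9 = 1823.0000 / 9 = 202.5556
UCL = X̄̄ + A₂·R̄ = 1834.8889 + 0.577 × 202.5556 = 1951.7634

1951.76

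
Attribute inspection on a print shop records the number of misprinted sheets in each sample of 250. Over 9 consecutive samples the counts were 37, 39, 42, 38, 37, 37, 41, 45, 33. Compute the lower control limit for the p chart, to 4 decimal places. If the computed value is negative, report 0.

0.0864

p̄ = Σdᵢ / (k·n) = 349 / (9 × 250) = 0.15511
LCL = p̄ − 3·√(p̄(1−p̄)/n) = 0.15511 − 3 × 0.02290 = 0.08642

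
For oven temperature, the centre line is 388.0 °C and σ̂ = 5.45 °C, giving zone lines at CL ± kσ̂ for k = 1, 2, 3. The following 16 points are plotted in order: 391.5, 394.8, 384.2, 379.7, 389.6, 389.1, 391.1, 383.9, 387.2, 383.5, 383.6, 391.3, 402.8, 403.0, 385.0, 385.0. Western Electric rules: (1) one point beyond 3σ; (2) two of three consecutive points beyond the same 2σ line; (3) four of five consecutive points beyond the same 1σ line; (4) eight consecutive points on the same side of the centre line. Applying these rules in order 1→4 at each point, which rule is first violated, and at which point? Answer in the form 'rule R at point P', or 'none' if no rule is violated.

Zone of each point (C = within 1σ̂, B = 1σ̂–2σ̂, A = 2σ̂–3σ̂, * = beyond 3σ̂; sign = side of CL): 1:+C, 2:+B, 3:-C, 4:-B, 5:+C, 6:+C, 7:+C, 8:-C, 9:-C, 10:-C, 11:-C, 12:+C, 13:+A, 14:+A, 15:-C, 16:-C
Rule 2 (two of three consecutive points beyond the same 2σ limit) is satisfied at point 14.

rule 2 at point 14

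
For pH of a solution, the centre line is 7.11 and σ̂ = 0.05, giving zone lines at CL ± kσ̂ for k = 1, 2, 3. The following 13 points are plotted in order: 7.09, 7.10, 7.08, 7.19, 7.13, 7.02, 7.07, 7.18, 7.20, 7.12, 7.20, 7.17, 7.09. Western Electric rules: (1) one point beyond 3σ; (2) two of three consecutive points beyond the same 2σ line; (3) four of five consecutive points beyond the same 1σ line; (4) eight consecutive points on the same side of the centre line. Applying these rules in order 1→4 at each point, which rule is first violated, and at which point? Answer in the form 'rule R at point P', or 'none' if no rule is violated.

rule 3 at point 12

Zone of each point (C = within 1σ̂, B = 1σ̂–2σ̂, A = 2σ̂–3σ̂, * = beyond 3σ̂; sign = side of CL): 1:-C, 2:-C, 3:-C, 4:+B, 5:+C, 6:-B, 7:-C, 8:+B, 9:+B, 10:+C, 11:+B, 12:+B, 13:-C
Rule 3 (four of five consecutive points beyond the same 1σ limit) is satisfied at point 12.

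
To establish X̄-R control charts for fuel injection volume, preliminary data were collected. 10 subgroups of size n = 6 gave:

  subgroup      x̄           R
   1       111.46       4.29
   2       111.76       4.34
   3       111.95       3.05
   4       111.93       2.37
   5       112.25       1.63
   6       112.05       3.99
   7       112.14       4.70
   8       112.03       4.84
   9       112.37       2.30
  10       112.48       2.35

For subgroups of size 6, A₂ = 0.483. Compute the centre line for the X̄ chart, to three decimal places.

112.042

X̄̄ = (111.46 + 111.76 + 111.95 + 111.93 + 112.25 + 112.05 + 112.14 + 112.03 + 112.37 + 112.48) / 10 = 1120.4200 / 10 = 112.0420
CL = X̄̄ = 112.0420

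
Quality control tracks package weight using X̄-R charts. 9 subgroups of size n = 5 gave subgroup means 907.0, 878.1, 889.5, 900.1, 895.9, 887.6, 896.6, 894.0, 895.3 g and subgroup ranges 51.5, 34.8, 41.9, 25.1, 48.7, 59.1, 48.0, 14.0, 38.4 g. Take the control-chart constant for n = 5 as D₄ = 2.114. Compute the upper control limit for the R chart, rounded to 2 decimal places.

84.91

R̄ = (51.5 + 34.8 + 41.9 + 25.1 + 48.7 + 59.1 + 48.0 + 14.0 + 38.4) / 9 = 361.5000 / 9 = 40.1667
UCL_R = D₄·R̄ = 2.114 × 40.1667 = 84.9123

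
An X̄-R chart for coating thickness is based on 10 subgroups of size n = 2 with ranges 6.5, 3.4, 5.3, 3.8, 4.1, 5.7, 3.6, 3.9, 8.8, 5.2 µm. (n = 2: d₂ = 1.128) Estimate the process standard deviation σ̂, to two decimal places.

R̄ = (6.5 + 3.4 + 5.3 + 3.8 + 4.1 + 5.7 + 3.6 + 3.9 + 8.8 + 5.2) / 10 = 5.0300
σ̂ = R̄ / d₂ = 5.0300 / 1.128 = 4.4592

4.46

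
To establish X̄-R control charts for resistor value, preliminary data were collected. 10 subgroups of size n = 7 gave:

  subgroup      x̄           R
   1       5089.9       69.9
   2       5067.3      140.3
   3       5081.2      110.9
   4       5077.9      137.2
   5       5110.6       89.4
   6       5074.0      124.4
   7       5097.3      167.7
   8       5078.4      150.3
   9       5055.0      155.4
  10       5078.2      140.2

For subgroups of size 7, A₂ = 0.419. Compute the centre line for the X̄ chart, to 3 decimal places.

X̄̄ = (5089.9 + 5067.3 + 5081.2 + 5077.9 + 5110.6 + 5074.0 + 5097.3 + 5078.4 + 5055.0 + 5078.2) / 10 = 50809.8000 / 10 = 5080.9800
CL = X̄̄ = 5080.9800

5080.980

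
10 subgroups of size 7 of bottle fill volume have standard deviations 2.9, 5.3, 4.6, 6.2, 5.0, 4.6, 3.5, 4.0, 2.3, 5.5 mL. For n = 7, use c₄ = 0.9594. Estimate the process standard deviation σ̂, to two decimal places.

4.58

s̄ = (2.9 + 5.3 + 4.6 + 6.2 + 5.0 + 4.6 + 3.5 + 4.0 + 2.3 + 5.5) / 10 = 4.3900
σ̂ = s̄ / c₄ = 4.3900 / 0.9594 = 4.5758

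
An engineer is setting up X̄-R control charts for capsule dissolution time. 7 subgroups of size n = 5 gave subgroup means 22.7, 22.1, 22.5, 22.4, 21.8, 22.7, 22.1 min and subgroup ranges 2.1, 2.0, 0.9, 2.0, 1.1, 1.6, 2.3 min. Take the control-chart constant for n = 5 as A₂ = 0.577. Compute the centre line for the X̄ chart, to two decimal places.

22.33

X̄̄ = (22.7 + 22.1 + 22.5 + 22.4 + 21.8 + 22.7 + 22.1) / 7 = 156.3000 / 7 = 22.3286
CL = X̄̄ = 22.3286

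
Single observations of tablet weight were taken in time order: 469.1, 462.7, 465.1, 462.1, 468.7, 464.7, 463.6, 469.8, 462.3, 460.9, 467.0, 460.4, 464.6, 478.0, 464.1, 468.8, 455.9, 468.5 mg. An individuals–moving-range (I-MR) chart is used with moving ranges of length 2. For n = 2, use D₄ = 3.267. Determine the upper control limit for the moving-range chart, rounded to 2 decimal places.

21.72

Moving ranges: 6.4, 2.4, 3.0, 6.6, 4.0, 1.1, 6.2, 7.5, 1.4, 6.1, 6.6, 4.2, 13.4, 13.9, 4.7, 12.9, 12.6; M̄R̄ = 113.0000 / 17 = 6.6471
UCL_MR = D₄·M̄R̄ = 3.267 × 6.6471 = 21.7159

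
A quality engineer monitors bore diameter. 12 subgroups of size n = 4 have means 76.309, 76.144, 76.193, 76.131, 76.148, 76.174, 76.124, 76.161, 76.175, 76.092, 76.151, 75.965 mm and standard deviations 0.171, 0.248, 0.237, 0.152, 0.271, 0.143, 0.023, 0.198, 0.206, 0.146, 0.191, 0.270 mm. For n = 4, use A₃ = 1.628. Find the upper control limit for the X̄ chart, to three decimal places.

X̄̄ = (76.309 + 76.144 + 76.193 + 76.131 + 76.148 + 76.174 + 76.124 + 76.161 + 76.175 + 76.092 + 76.151 + 75.965) / 12 = 76.1472
s̄ = (0.171 + 0.248 + 0.237 + 0.152 + 0.271 + 0.143 + 0.023 + 0.198 + 0.206 + 0.146 + 0.191 + 0.270) / 12 = 0.1880
UCL = X̄̄ + A₃·s̄ = 76.1472 + 1.628 × 0.1880 = 76.4533

76.453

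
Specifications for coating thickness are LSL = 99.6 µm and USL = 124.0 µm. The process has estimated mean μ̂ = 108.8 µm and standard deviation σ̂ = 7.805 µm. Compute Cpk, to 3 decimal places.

Cpu = (USL − μ̂) / (3σ̂) = (124.0 − 108.8) / (3 × 7.805) = 0.6492; Cpl = (μ̂ − LSL) / (3σ̂) = (108.8 − 99.6) / (3 × 7.805) = 0.3929; Cpk = min(Cpu, Cpl) = 0.3929

0.393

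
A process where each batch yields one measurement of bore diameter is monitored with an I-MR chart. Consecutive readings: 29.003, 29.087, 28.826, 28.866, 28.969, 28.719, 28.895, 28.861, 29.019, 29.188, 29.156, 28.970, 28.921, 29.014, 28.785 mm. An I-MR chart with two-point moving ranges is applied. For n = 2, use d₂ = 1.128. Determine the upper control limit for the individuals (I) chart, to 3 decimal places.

29.306

X̄ = (29.003 + 29.087 + 28.826 + 28.866 + 28.969 + 28.719 + 28.895 + 28.861 + 29.019 + 29.188 + 29.156 + 28.970 + 28.921 + 29.014 + 28.785) / 15 = 28.9519
Moving ranges: 0.084, 0.261, 0.040, 0.103, 0.250, 0.176, 0.034, 0.158, 0.169, 0.032, 0.186, 0.049, 0.093, 0.229; M̄R̄ = 1.8640 / 14 = 0.1331
UCL = X̄ + 3·M̄R̄/d₂ = 28.9519 + 3 × 0.1331 / 1.128 = 29.3060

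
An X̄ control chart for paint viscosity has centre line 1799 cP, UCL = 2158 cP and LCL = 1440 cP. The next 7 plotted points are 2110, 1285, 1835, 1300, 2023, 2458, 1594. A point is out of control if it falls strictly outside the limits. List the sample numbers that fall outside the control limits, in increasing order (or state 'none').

2, 4, 6

Compare each point to [1440, 2158]: sample 2 = 1285 < LCL; sample 4 = 1300 < LCL; sample 6 = 2458 > UCL.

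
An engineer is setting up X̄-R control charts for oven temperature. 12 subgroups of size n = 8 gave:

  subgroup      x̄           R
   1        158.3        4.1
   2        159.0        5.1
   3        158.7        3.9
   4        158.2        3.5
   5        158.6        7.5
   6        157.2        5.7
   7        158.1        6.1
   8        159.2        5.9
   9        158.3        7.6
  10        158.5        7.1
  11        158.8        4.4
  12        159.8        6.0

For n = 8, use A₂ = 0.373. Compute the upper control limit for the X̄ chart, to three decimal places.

X̄̄ = (158.3 + 159.0 + 158.7 + 158.2 + 158.6 + 157.2 + 158.1 + 159.2 + 158.3 + 158.5 + 158.8 + 159.8) / 12 = 1902.7000 / 12 = 158.5583
R̄ = (4.1 + 5.1 + 3.9 + 3.5 + 7.5 + 5.7 + 6.1 + 5.9 + 7.6 + 7.1 + 4.4 + 6.0) / 12 = 66.9000 / 12 = 5.5750
UCL = X̄̄ + A₂·R̄ = 158.5583 + 0.373 × 5.5750 = 160.6378

160.638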